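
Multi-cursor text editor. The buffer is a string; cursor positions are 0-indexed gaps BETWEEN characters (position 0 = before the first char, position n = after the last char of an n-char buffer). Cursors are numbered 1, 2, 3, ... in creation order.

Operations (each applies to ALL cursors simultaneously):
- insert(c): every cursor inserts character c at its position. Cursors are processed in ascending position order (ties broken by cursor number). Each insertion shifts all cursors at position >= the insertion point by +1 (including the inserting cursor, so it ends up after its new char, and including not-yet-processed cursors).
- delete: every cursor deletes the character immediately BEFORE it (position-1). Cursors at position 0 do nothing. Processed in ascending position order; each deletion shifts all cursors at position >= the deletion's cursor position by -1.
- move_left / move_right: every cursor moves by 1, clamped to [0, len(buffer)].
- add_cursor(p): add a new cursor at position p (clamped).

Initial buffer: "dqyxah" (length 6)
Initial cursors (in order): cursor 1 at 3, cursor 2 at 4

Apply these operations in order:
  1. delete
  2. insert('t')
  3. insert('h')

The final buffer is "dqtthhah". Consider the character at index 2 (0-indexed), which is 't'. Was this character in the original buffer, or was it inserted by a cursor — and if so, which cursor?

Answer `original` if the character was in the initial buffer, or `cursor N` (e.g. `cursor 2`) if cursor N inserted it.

After op 1 (delete): buffer="dqah" (len 4), cursors c1@2 c2@2, authorship ....
After op 2 (insert('t')): buffer="dqttah" (len 6), cursors c1@4 c2@4, authorship ..12..
After op 3 (insert('h')): buffer="dqtthhah" (len 8), cursors c1@6 c2@6, authorship ..1212..
Authorship (.=original, N=cursor N): . . 1 2 1 2 . .
Index 2: author = 1

Answer: cursor 1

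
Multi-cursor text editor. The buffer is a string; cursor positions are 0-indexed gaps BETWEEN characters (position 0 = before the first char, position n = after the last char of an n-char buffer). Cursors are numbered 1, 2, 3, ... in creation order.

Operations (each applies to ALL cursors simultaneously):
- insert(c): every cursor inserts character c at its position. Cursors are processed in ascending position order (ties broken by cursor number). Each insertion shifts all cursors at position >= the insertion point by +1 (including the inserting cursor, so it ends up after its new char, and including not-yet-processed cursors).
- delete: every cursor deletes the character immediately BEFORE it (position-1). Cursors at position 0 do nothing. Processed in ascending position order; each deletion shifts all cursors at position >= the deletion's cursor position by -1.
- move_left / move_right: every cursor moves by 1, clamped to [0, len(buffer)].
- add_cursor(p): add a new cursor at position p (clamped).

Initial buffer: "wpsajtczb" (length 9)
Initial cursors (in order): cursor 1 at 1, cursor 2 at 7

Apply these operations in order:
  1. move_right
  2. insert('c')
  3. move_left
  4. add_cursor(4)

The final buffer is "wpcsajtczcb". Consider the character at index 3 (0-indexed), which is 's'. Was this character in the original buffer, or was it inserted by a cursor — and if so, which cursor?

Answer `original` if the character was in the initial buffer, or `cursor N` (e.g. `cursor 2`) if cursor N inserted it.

After op 1 (move_right): buffer="wpsajtczb" (len 9), cursors c1@2 c2@8, authorship .........
After op 2 (insert('c')): buffer="wpcsajtczcb" (len 11), cursors c1@3 c2@10, authorship ..1......2.
After op 3 (move_left): buffer="wpcsajtczcb" (len 11), cursors c1@2 c2@9, authorship ..1......2.
After op 4 (add_cursor(4)): buffer="wpcsajtczcb" (len 11), cursors c1@2 c3@4 c2@9, authorship ..1......2.
Authorship (.=original, N=cursor N): . . 1 . . . . . . 2 .
Index 3: author = original

Answer: original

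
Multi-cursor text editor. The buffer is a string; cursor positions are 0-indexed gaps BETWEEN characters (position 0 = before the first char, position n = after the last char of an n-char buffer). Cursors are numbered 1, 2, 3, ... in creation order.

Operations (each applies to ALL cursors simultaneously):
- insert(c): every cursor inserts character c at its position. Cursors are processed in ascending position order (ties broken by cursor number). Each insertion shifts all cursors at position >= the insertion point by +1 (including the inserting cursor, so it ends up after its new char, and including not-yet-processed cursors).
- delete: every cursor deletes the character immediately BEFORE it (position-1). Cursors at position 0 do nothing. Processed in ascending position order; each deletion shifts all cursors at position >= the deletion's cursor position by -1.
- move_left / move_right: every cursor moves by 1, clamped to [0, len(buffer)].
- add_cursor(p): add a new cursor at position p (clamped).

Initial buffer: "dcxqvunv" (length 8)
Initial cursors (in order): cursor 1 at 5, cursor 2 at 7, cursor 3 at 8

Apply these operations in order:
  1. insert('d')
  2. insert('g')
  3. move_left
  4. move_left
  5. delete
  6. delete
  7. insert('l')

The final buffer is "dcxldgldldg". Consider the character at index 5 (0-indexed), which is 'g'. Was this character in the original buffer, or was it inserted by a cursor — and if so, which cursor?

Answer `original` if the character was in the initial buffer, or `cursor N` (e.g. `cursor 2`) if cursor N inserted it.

Answer: cursor 1

Derivation:
After op 1 (insert('d')): buffer="dcxqvdundvd" (len 11), cursors c1@6 c2@9 c3@11, authorship .....1..2.3
After op 2 (insert('g')): buffer="dcxqvdgundgvdg" (len 14), cursors c1@7 c2@11 c3@14, authorship .....11..22.33
After op 3 (move_left): buffer="dcxqvdgundgvdg" (len 14), cursors c1@6 c2@10 c3@13, authorship .....11..22.33
After op 4 (move_left): buffer="dcxqvdgundgvdg" (len 14), cursors c1@5 c2@9 c3@12, authorship .....11..22.33
After op 5 (delete): buffer="dcxqdgudgdg" (len 11), cursors c1@4 c2@7 c3@9, authorship ....11.2233
After op 6 (delete): buffer="dcxdgddg" (len 8), cursors c1@3 c2@5 c3@6, authorship ...11233
After op 7 (insert('l')): buffer="dcxldgldldg" (len 11), cursors c1@4 c2@7 c3@9, authorship ...11122333
Authorship (.=original, N=cursor N): . . . 1 1 1 2 2 3 3 3
Index 5: author = 1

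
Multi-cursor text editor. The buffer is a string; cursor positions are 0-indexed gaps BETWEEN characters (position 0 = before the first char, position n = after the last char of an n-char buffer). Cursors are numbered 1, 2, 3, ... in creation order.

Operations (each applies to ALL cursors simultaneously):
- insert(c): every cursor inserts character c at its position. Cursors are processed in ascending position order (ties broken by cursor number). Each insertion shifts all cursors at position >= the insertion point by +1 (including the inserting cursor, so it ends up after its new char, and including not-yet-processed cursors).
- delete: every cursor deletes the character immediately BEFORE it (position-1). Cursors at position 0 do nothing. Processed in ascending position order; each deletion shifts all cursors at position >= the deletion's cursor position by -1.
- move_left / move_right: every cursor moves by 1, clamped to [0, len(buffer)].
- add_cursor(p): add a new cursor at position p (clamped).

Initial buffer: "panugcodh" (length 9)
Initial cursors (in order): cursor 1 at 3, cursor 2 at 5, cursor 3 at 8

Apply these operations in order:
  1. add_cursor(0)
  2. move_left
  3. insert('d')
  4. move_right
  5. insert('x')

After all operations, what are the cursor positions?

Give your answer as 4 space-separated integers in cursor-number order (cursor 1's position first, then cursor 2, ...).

After op 1 (add_cursor(0)): buffer="panugcodh" (len 9), cursors c4@0 c1@3 c2@5 c3@8, authorship .........
After op 2 (move_left): buffer="panugcodh" (len 9), cursors c4@0 c1@2 c2@4 c3@7, authorship .........
After op 3 (insert('d')): buffer="dpadnudgcoddh" (len 13), cursors c4@1 c1@4 c2@7 c3@11, authorship 4..1..2...3..
After op 4 (move_right): buffer="dpadnudgcoddh" (len 13), cursors c4@2 c1@5 c2@8 c3@12, authorship 4..1..2...3..
After op 5 (insert('x')): buffer="dpxadnxudgxcoddxh" (len 17), cursors c4@3 c1@7 c2@11 c3@16, authorship 4.4.1.1.2.2..3.3.

Answer: 7 11 16 3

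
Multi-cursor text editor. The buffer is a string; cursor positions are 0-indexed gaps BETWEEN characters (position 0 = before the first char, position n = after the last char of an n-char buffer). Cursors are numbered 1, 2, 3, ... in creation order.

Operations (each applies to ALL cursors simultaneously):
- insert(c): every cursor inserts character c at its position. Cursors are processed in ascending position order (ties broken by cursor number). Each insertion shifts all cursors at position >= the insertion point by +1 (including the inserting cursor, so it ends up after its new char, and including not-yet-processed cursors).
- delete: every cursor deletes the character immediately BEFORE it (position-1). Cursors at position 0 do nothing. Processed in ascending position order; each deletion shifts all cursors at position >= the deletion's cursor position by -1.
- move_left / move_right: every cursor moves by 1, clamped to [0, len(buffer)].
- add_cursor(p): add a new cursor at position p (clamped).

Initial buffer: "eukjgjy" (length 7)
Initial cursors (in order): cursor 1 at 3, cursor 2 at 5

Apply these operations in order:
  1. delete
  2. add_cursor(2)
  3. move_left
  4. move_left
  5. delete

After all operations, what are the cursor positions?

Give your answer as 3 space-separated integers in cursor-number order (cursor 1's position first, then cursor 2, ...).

After op 1 (delete): buffer="eujjy" (len 5), cursors c1@2 c2@3, authorship .....
After op 2 (add_cursor(2)): buffer="eujjy" (len 5), cursors c1@2 c3@2 c2@3, authorship .....
After op 3 (move_left): buffer="eujjy" (len 5), cursors c1@1 c3@1 c2@2, authorship .....
After op 4 (move_left): buffer="eujjy" (len 5), cursors c1@0 c3@0 c2@1, authorship .....
After op 5 (delete): buffer="ujjy" (len 4), cursors c1@0 c2@0 c3@0, authorship ....

Answer: 0 0 0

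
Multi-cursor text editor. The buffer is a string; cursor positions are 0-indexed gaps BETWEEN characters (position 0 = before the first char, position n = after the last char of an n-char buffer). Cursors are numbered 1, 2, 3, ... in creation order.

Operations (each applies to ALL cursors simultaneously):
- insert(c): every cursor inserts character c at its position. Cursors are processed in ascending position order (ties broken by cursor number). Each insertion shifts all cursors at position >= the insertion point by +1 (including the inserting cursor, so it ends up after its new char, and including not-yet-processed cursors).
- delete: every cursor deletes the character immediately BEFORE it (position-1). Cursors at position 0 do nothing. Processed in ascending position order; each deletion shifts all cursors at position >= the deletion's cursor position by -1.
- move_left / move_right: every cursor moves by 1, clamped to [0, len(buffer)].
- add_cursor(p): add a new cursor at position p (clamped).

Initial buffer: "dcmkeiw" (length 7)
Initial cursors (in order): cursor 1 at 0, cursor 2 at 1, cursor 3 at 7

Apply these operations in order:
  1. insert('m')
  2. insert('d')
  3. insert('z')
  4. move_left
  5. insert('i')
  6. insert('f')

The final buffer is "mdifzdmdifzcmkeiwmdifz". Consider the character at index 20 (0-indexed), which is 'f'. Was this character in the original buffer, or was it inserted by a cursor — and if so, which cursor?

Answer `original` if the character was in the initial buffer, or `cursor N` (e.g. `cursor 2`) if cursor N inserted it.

After op 1 (insert('m')): buffer="mdmcmkeiwm" (len 10), cursors c1@1 c2@3 c3@10, authorship 1.2......3
After op 2 (insert('d')): buffer="mddmdcmkeiwmd" (len 13), cursors c1@2 c2@5 c3@13, authorship 11.22......33
After op 3 (insert('z')): buffer="mdzdmdzcmkeiwmdz" (len 16), cursors c1@3 c2@7 c3@16, authorship 111.222......333
After op 4 (move_left): buffer="mdzdmdzcmkeiwmdz" (len 16), cursors c1@2 c2@6 c3@15, authorship 111.222......333
After op 5 (insert('i')): buffer="mdizdmdizcmkeiwmdiz" (len 19), cursors c1@3 c2@8 c3@18, authorship 1111.2222......3333
After op 6 (insert('f')): buffer="mdifzdmdifzcmkeiwmdifz" (len 22), cursors c1@4 c2@10 c3@21, authorship 11111.22222......33333
Authorship (.=original, N=cursor N): 1 1 1 1 1 . 2 2 2 2 2 . . . . . . 3 3 3 3 3
Index 20: author = 3

Answer: cursor 3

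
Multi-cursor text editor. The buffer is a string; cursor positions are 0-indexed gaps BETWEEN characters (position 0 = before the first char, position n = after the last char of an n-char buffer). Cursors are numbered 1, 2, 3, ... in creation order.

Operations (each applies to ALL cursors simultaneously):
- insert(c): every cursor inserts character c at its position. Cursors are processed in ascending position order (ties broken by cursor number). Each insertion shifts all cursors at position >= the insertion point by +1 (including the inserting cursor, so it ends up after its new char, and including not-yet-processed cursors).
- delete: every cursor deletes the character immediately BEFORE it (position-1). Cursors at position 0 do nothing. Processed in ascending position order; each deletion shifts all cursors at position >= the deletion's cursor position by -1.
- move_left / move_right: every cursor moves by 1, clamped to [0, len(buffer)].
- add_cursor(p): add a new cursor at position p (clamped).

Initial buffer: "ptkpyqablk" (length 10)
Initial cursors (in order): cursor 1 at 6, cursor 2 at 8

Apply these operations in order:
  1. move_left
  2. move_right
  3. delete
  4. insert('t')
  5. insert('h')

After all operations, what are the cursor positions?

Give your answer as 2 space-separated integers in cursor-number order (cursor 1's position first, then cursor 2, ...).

After op 1 (move_left): buffer="ptkpyqablk" (len 10), cursors c1@5 c2@7, authorship ..........
After op 2 (move_right): buffer="ptkpyqablk" (len 10), cursors c1@6 c2@8, authorship ..........
After op 3 (delete): buffer="ptkpyalk" (len 8), cursors c1@5 c2@6, authorship ........
After op 4 (insert('t')): buffer="ptkpytatlk" (len 10), cursors c1@6 c2@8, authorship .....1.2..
After op 5 (insert('h')): buffer="ptkpythathlk" (len 12), cursors c1@7 c2@10, authorship .....11.22..

Answer: 7 10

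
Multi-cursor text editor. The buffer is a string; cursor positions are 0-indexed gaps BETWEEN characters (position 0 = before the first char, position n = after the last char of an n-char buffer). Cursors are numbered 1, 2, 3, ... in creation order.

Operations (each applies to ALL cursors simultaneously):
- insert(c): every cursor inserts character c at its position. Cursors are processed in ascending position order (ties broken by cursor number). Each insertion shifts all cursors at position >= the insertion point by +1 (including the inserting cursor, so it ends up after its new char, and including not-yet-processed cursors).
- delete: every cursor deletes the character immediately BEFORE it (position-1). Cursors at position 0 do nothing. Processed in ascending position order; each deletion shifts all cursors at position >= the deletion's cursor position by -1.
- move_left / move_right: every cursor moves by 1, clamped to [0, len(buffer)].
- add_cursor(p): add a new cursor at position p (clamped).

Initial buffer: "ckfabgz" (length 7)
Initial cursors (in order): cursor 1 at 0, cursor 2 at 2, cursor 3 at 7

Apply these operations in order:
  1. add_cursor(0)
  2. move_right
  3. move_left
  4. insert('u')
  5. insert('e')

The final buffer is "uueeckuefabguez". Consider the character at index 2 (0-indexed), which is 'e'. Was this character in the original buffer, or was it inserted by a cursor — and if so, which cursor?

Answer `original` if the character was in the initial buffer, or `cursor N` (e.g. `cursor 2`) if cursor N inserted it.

After op 1 (add_cursor(0)): buffer="ckfabgz" (len 7), cursors c1@0 c4@0 c2@2 c3@7, authorship .......
After op 2 (move_right): buffer="ckfabgz" (len 7), cursors c1@1 c4@1 c2@3 c3@7, authorship .......
After op 3 (move_left): buffer="ckfabgz" (len 7), cursors c1@0 c4@0 c2@2 c3@6, authorship .......
After op 4 (insert('u')): buffer="uuckufabguz" (len 11), cursors c1@2 c4@2 c2@5 c3@10, authorship 14..2....3.
After op 5 (insert('e')): buffer="uueeckuefabguez" (len 15), cursors c1@4 c4@4 c2@8 c3@14, authorship 1414..22....33.
Authorship (.=original, N=cursor N): 1 4 1 4 . . 2 2 . . . . 3 3 .
Index 2: author = 1

Answer: cursor 1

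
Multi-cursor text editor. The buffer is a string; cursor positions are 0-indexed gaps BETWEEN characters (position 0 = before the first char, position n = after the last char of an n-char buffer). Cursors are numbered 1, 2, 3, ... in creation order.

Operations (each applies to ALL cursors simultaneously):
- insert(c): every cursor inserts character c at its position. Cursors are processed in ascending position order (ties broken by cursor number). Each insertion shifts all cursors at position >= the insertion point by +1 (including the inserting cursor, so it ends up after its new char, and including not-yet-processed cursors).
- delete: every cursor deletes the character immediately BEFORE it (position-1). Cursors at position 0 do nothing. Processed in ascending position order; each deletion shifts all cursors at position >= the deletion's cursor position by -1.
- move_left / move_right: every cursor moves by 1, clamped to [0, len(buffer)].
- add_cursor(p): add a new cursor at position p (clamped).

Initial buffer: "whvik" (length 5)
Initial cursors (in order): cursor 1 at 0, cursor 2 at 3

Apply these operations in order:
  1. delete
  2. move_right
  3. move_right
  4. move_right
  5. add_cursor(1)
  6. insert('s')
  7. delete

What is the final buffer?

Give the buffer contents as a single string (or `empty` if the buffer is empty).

After op 1 (delete): buffer="whik" (len 4), cursors c1@0 c2@2, authorship ....
After op 2 (move_right): buffer="whik" (len 4), cursors c1@1 c2@3, authorship ....
After op 3 (move_right): buffer="whik" (len 4), cursors c1@2 c2@4, authorship ....
After op 4 (move_right): buffer="whik" (len 4), cursors c1@3 c2@4, authorship ....
After op 5 (add_cursor(1)): buffer="whik" (len 4), cursors c3@1 c1@3 c2@4, authorship ....
After op 6 (insert('s')): buffer="wshisks" (len 7), cursors c3@2 c1@5 c2@7, authorship .3..1.2
After op 7 (delete): buffer="whik" (len 4), cursors c3@1 c1@3 c2@4, authorship ....

Answer: whik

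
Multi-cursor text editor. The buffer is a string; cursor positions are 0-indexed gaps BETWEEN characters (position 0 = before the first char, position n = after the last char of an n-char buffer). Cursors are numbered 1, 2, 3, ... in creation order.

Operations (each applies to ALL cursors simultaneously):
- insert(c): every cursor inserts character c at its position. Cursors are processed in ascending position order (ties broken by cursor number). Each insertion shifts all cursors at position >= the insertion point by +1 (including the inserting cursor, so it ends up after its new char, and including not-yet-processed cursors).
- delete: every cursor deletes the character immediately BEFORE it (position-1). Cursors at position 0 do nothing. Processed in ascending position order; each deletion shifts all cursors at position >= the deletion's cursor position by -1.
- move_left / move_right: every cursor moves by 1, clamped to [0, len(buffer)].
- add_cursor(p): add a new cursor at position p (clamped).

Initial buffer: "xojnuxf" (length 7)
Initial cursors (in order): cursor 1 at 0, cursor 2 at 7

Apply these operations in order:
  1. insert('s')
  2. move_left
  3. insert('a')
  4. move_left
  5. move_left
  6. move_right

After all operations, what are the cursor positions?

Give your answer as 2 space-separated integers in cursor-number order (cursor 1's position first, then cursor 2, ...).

Answer: 1 9

Derivation:
After op 1 (insert('s')): buffer="sxojnuxfs" (len 9), cursors c1@1 c2@9, authorship 1.......2
After op 2 (move_left): buffer="sxojnuxfs" (len 9), cursors c1@0 c2@8, authorship 1.......2
After op 3 (insert('a')): buffer="asxojnuxfas" (len 11), cursors c1@1 c2@10, authorship 11.......22
After op 4 (move_left): buffer="asxojnuxfas" (len 11), cursors c1@0 c2@9, authorship 11.......22
After op 5 (move_left): buffer="asxojnuxfas" (len 11), cursors c1@0 c2@8, authorship 11.......22
After op 6 (move_right): buffer="asxojnuxfas" (len 11), cursors c1@1 c2@9, authorship 11.......22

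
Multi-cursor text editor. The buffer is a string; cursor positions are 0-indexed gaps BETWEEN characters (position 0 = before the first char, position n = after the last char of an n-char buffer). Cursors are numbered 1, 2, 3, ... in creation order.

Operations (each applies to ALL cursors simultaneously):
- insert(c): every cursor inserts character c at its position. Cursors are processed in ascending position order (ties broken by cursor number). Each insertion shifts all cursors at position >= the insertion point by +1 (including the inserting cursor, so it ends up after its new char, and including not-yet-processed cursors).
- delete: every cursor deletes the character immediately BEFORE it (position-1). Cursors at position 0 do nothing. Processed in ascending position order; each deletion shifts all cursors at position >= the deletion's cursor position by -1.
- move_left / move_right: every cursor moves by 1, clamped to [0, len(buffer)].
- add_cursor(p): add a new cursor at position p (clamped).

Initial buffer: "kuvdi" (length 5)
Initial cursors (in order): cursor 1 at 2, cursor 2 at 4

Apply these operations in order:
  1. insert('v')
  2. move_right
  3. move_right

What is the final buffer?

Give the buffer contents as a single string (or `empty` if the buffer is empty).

After op 1 (insert('v')): buffer="kuvvdvi" (len 7), cursors c1@3 c2@6, authorship ..1..2.
After op 2 (move_right): buffer="kuvvdvi" (len 7), cursors c1@4 c2@7, authorship ..1..2.
After op 3 (move_right): buffer="kuvvdvi" (len 7), cursors c1@5 c2@7, authorship ..1..2.

Answer: kuvvdvi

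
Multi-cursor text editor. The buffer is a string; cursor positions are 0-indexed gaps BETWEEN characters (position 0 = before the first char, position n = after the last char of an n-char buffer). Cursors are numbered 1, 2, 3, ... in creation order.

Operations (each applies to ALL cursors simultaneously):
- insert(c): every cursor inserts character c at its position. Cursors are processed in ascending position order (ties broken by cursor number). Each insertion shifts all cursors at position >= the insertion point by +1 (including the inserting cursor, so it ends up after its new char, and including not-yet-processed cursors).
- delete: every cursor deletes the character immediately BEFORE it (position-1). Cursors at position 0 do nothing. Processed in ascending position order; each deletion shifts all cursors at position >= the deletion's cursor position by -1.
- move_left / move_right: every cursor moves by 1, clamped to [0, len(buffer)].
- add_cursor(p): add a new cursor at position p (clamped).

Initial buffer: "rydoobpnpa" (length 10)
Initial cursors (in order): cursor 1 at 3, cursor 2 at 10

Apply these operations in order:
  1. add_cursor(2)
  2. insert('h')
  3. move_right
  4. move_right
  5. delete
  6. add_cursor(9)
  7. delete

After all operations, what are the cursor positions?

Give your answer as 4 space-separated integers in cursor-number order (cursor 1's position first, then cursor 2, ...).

After op 1 (add_cursor(2)): buffer="rydoobpnpa" (len 10), cursors c3@2 c1@3 c2@10, authorship ..........
After op 2 (insert('h')): buffer="ryhdhoobpnpah" (len 13), cursors c3@3 c1@5 c2@13, authorship ..3.1.......2
After op 3 (move_right): buffer="ryhdhoobpnpah" (len 13), cursors c3@4 c1@6 c2@13, authorship ..3.1.......2
After op 4 (move_right): buffer="ryhdhoobpnpah" (len 13), cursors c3@5 c1@7 c2@13, authorship ..3.1.......2
After op 5 (delete): buffer="ryhdobpnpa" (len 10), cursors c3@4 c1@5 c2@10, authorship ..3.......
After op 6 (add_cursor(9)): buffer="ryhdobpnpa" (len 10), cursors c3@4 c1@5 c4@9 c2@10, authorship ..3.......
After op 7 (delete): buffer="ryhbpn" (len 6), cursors c1@3 c3@3 c2@6 c4@6, authorship ..3...

Answer: 3 6 3 6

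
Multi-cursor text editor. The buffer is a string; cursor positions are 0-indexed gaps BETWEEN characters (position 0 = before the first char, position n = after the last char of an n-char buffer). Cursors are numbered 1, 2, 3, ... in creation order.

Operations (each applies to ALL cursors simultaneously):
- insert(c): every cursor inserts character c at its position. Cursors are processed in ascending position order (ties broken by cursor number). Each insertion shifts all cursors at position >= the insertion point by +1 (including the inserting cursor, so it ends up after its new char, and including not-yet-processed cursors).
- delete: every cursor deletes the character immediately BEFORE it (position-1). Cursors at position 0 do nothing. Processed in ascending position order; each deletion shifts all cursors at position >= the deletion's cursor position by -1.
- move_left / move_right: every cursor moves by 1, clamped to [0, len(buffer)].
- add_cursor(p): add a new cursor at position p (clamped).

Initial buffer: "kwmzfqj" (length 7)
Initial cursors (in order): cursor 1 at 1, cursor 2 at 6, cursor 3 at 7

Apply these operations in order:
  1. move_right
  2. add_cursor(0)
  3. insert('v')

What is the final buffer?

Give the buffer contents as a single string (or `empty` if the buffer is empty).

After op 1 (move_right): buffer="kwmzfqj" (len 7), cursors c1@2 c2@7 c3@7, authorship .......
After op 2 (add_cursor(0)): buffer="kwmzfqj" (len 7), cursors c4@0 c1@2 c2@7 c3@7, authorship .......
After op 3 (insert('v')): buffer="vkwvmzfqjvv" (len 11), cursors c4@1 c1@4 c2@11 c3@11, authorship 4..1.....23

Answer: vkwvmzfqjvv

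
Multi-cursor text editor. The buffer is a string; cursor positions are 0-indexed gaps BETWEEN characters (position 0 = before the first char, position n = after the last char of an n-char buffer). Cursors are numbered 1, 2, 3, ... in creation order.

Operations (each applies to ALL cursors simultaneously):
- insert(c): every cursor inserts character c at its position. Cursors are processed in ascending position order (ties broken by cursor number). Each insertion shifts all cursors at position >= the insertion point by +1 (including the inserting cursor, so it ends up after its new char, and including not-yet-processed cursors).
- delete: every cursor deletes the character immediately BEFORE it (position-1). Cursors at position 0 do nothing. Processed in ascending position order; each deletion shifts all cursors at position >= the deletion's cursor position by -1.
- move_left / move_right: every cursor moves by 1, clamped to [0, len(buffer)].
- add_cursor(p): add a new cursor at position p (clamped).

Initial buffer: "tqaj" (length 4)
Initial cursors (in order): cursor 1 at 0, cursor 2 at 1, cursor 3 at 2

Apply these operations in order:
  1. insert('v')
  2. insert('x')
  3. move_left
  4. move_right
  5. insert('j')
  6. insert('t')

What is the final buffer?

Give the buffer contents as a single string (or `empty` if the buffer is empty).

After op 1 (insert('v')): buffer="vtvqvaj" (len 7), cursors c1@1 c2@3 c3@5, authorship 1.2.3..
After op 2 (insert('x')): buffer="vxtvxqvxaj" (len 10), cursors c1@2 c2@5 c3@8, authorship 11.22.33..
After op 3 (move_left): buffer="vxtvxqvxaj" (len 10), cursors c1@1 c2@4 c3@7, authorship 11.22.33..
After op 4 (move_right): buffer="vxtvxqvxaj" (len 10), cursors c1@2 c2@5 c3@8, authorship 11.22.33..
After op 5 (insert('j')): buffer="vxjtvxjqvxjaj" (len 13), cursors c1@3 c2@7 c3@11, authorship 111.222.333..
After op 6 (insert('t')): buffer="vxjttvxjtqvxjtaj" (len 16), cursors c1@4 c2@9 c3@14, authorship 1111.2222.3333..

Answer: vxjttvxjtqvxjtaj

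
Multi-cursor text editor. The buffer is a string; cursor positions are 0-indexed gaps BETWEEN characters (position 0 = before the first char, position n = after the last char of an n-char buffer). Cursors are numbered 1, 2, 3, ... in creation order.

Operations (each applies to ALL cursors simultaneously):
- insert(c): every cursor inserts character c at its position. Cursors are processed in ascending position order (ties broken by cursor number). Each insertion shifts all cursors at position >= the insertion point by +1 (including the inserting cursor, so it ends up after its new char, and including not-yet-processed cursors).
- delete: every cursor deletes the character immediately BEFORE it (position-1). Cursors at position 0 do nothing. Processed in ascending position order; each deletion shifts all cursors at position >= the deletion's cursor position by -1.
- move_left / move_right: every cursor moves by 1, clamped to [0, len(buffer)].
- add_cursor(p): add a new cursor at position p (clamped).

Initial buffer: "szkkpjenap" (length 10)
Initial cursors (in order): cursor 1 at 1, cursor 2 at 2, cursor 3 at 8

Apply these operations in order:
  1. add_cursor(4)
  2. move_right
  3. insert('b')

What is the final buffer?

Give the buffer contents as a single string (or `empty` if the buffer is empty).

Answer: szbkbkpbjenabp

Derivation:
After op 1 (add_cursor(4)): buffer="szkkpjenap" (len 10), cursors c1@1 c2@2 c4@4 c3@8, authorship ..........
After op 2 (move_right): buffer="szkkpjenap" (len 10), cursors c1@2 c2@3 c4@5 c3@9, authorship ..........
After op 3 (insert('b')): buffer="szbkbkpbjenabp" (len 14), cursors c1@3 c2@5 c4@8 c3@13, authorship ..1.2..4....3.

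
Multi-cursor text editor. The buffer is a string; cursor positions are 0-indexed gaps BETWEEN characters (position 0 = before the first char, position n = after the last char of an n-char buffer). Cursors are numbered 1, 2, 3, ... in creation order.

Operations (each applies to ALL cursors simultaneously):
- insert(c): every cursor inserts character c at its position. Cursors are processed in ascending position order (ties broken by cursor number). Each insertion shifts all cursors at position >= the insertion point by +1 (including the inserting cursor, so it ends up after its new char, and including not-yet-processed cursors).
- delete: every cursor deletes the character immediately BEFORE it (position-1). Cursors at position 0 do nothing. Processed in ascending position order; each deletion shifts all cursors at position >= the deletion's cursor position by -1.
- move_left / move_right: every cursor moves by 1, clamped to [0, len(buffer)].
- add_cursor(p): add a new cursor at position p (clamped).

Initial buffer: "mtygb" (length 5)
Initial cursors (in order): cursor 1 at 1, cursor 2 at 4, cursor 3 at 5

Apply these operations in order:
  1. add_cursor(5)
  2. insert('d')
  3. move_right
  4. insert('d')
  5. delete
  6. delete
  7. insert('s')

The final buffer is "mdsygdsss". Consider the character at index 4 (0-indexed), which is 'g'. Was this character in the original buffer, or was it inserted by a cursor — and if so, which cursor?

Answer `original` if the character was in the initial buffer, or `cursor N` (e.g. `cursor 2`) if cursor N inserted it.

After op 1 (add_cursor(5)): buffer="mtygb" (len 5), cursors c1@1 c2@4 c3@5 c4@5, authorship .....
After op 2 (insert('d')): buffer="mdtygdbdd" (len 9), cursors c1@2 c2@6 c3@9 c4@9, authorship .1...2.34
After op 3 (move_right): buffer="mdtygdbdd" (len 9), cursors c1@3 c2@7 c3@9 c4@9, authorship .1...2.34
After op 4 (insert('d')): buffer="mdtdygdbddddd" (len 13), cursors c1@4 c2@9 c3@13 c4@13, authorship .1.1..2.23434
After op 5 (delete): buffer="mdtygdbdd" (len 9), cursors c1@3 c2@7 c3@9 c4@9, authorship .1...2.34
After op 6 (delete): buffer="mdygd" (len 5), cursors c1@2 c2@5 c3@5 c4@5, authorship .1..2
After op 7 (insert('s')): buffer="mdsygdsss" (len 9), cursors c1@3 c2@9 c3@9 c4@9, authorship .11..2234
Authorship (.=original, N=cursor N): . 1 1 . . 2 2 3 4
Index 4: author = original

Answer: original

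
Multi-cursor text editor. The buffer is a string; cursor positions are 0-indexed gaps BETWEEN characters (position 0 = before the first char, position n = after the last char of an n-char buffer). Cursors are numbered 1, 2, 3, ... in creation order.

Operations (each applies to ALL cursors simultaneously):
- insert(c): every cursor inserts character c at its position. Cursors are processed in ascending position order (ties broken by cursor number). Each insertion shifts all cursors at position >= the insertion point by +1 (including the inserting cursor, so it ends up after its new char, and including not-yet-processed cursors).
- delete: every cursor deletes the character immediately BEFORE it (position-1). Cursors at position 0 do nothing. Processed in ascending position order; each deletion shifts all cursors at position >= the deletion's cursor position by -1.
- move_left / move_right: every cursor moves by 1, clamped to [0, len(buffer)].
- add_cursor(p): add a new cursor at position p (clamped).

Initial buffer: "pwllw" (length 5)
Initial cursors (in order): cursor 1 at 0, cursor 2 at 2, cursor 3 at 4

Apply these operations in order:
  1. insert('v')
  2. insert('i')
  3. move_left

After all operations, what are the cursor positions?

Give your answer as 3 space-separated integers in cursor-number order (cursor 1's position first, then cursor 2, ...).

After op 1 (insert('v')): buffer="vpwvllvw" (len 8), cursors c1@1 c2@4 c3@7, authorship 1..2..3.
After op 2 (insert('i')): buffer="vipwvillviw" (len 11), cursors c1@2 c2@6 c3@10, authorship 11..22..33.
After op 3 (move_left): buffer="vipwvillviw" (len 11), cursors c1@1 c2@5 c3@9, authorship 11..22..33.

Answer: 1 5 9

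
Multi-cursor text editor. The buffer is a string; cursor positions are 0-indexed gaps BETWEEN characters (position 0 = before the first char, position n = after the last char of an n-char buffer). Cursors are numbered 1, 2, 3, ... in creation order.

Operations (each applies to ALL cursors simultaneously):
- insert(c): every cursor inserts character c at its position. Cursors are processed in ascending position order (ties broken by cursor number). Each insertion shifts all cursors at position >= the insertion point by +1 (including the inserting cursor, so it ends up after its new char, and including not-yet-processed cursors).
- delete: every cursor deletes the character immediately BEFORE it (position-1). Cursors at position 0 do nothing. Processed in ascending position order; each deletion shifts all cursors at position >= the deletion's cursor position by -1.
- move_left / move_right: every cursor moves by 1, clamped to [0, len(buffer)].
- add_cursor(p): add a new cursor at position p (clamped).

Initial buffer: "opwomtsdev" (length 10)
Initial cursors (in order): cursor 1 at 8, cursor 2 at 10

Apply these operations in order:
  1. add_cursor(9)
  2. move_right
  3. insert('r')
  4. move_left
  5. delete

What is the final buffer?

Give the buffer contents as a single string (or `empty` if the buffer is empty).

After op 1 (add_cursor(9)): buffer="opwomtsdev" (len 10), cursors c1@8 c3@9 c2@10, authorship ..........
After op 2 (move_right): buffer="opwomtsdev" (len 10), cursors c1@9 c2@10 c3@10, authorship ..........
After op 3 (insert('r')): buffer="opwomtsdervrr" (len 13), cursors c1@10 c2@13 c3@13, authorship .........1.23
After op 4 (move_left): buffer="opwomtsdervrr" (len 13), cursors c1@9 c2@12 c3@12, authorship .........1.23
After op 5 (delete): buffer="opwomtsdrr" (len 10), cursors c1@8 c2@9 c3@9, authorship ........13

Answer: opwomtsdrr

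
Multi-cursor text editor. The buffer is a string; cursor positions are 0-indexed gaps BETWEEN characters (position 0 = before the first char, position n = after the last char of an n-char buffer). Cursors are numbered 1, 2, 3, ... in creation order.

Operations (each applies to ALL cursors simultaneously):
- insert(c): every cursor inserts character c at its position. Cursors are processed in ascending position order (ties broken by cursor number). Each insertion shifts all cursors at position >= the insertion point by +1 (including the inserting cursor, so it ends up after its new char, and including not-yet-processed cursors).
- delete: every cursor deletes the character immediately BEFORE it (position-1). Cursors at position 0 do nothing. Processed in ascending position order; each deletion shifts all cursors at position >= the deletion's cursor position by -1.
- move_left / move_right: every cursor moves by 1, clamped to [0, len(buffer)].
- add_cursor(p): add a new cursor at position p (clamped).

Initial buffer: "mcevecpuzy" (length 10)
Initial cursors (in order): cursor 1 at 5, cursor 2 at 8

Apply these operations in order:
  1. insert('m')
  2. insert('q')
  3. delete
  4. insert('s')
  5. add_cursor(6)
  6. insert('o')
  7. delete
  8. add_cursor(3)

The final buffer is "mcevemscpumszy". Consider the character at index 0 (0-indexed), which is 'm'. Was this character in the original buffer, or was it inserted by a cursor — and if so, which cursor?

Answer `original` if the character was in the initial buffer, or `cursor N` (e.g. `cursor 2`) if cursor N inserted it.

Answer: original

Derivation:
After op 1 (insert('m')): buffer="mcevemcpumzy" (len 12), cursors c1@6 c2@10, authorship .....1...2..
After op 2 (insert('q')): buffer="mcevemqcpumqzy" (len 14), cursors c1@7 c2@12, authorship .....11...22..
After op 3 (delete): buffer="mcevemcpumzy" (len 12), cursors c1@6 c2@10, authorship .....1...2..
After op 4 (insert('s')): buffer="mcevemscpumszy" (len 14), cursors c1@7 c2@12, authorship .....11...22..
After op 5 (add_cursor(6)): buffer="mcevemscpumszy" (len 14), cursors c3@6 c1@7 c2@12, authorship .....11...22..
After op 6 (insert('o')): buffer="mcevemosocpumsozy" (len 17), cursors c3@7 c1@9 c2@15, authorship .....1311...222..
After op 7 (delete): buffer="mcevemscpumszy" (len 14), cursors c3@6 c1@7 c2@12, authorship .....11...22..
After op 8 (add_cursor(3)): buffer="mcevemscpumszy" (len 14), cursors c4@3 c3@6 c1@7 c2@12, authorship .....11...22..
Authorship (.=original, N=cursor N): . . . . . 1 1 . . . 2 2 . .
Index 0: author = original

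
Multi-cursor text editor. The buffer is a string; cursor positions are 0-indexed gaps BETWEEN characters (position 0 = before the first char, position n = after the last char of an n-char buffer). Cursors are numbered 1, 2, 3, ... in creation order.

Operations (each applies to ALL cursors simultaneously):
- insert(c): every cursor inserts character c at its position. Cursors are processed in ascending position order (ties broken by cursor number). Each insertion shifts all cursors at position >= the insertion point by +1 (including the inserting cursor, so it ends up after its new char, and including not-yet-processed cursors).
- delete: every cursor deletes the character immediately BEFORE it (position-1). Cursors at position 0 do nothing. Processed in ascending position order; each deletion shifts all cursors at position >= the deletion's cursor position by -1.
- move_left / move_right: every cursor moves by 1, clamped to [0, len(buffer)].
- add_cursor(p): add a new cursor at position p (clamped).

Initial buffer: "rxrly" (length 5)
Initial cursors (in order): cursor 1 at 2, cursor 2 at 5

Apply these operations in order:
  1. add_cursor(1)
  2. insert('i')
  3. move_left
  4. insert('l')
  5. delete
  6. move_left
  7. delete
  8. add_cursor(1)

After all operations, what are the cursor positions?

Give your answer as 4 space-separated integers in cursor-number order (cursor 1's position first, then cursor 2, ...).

After op 1 (add_cursor(1)): buffer="rxrly" (len 5), cursors c3@1 c1@2 c2@5, authorship .....
After op 2 (insert('i')): buffer="rixirlyi" (len 8), cursors c3@2 c1@4 c2@8, authorship .3.1...2
After op 3 (move_left): buffer="rixirlyi" (len 8), cursors c3@1 c1@3 c2@7, authorship .3.1...2
After op 4 (insert('l')): buffer="rlixlirlyli" (len 11), cursors c3@2 c1@5 c2@10, authorship .33.11...22
After op 5 (delete): buffer="rixirlyi" (len 8), cursors c3@1 c1@3 c2@7, authorship .3.1...2
After op 6 (move_left): buffer="rixirlyi" (len 8), cursors c3@0 c1@2 c2@6, authorship .3.1...2
After op 7 (delete): buffer="rxiryi" (len 6), cursors c3@0 c1@1 c2@4, authorship ..1..2
After op 8 (add_cursor(1)): buffer="rxiryi" (len 6), cursors c3@0 c1@1 c4@1 c2@4, authorship ..1..2

Answer: 1 4 0 1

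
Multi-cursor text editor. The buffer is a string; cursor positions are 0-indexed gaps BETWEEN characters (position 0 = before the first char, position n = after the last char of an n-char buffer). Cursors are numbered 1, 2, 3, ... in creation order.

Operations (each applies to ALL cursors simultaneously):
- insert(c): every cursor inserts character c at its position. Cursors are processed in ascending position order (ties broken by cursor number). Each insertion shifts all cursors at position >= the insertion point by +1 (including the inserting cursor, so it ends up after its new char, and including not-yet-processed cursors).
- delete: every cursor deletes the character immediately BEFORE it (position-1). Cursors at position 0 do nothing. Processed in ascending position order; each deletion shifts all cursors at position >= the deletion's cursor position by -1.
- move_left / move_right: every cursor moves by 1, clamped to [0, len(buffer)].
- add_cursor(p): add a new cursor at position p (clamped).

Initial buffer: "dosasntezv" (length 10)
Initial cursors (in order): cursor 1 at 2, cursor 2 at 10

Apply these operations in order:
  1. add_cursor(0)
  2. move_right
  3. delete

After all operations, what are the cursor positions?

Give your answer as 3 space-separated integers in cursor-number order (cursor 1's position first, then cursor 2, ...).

After op 1 (add_cursor(0)): buffer="dosasntezv" (len 10), cursors c3@0 c1@2 c2@10, authorship ..........
After op 2 (move_right): buffer="dosasntezv" (len 10), cursors c3@1 c1@3 c2@10, authorship ..........
After op 3 (delete): buffer="oasntez" (len 7), cursors c3@0 c1@1 c2@7, authorship .......

Answer: 1 7 0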